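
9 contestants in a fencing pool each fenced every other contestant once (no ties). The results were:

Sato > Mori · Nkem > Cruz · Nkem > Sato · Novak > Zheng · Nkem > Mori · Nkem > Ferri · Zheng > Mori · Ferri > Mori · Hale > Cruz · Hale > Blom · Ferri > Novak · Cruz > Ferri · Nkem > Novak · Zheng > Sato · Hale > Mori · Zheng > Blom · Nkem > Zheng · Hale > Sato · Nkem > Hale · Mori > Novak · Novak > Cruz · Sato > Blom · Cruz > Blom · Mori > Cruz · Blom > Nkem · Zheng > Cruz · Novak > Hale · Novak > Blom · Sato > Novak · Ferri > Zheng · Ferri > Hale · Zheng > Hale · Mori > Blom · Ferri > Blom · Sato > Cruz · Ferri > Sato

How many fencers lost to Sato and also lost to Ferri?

Sato beat: Novak, Cruz, Mori, Blom.
Ferri beat: Novak, Zheng, Mori, Blom, Sato, Hale.
Both beat: Novak, Mori, Blom — 3.

3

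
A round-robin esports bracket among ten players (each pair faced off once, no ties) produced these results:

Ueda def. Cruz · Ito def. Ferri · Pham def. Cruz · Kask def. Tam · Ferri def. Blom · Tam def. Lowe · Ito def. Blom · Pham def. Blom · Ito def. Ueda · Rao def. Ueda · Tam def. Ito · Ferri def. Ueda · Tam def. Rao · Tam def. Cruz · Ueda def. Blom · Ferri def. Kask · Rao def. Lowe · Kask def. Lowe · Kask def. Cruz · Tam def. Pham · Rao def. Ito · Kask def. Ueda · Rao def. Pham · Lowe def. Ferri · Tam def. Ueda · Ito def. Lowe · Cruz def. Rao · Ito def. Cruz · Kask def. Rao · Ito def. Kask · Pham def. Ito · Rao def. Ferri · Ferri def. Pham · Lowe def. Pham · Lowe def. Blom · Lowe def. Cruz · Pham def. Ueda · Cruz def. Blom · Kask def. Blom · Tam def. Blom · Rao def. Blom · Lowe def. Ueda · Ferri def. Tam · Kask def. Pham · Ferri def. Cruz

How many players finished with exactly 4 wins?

1

Win totals: Rao 6, Lowe 5, Blom 0, Kask 7, Ito 6, Ferri 6, Cruz 2, Ueda 2, Tam 7, Pham 4.
Exactly 4: Pham — 1 player.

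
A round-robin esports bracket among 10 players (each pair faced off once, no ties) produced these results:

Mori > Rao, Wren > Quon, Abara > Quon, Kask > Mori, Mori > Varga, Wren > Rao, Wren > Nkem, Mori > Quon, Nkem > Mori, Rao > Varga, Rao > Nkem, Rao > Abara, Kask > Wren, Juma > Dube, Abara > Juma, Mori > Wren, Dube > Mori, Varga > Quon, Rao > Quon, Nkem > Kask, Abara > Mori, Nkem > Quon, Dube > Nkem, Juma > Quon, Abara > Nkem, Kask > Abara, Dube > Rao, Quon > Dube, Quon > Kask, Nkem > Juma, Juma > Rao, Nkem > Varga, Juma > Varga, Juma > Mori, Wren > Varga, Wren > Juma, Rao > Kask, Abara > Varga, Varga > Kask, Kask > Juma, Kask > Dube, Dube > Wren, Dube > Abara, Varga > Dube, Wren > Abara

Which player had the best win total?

Wren

Win totals: Mori 4, Juma 5, Kask 5, Varga 3, Rao 5, Abara 5, Dube 5, Nkem 5, Wren 6, Quon 2.
Wren leads with 6 wins (next highest: 5).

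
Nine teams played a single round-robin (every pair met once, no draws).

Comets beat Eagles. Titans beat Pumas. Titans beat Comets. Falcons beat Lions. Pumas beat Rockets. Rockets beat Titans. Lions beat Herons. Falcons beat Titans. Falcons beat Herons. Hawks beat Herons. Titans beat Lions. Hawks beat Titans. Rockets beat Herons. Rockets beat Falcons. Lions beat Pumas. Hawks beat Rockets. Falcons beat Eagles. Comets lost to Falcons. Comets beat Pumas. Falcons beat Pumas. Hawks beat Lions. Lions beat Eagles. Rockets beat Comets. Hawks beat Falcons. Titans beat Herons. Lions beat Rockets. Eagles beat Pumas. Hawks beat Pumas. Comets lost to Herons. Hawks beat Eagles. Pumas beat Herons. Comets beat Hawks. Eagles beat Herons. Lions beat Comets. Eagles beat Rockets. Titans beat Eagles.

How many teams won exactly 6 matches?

Win totals: Herons 1, Pumas 2, Hawks 7, Rockets 4, Falcons 6, Eagles 3, Comets 3, Lions 5, Titans 5.
Exactly 6: Falcons — 1 team.

1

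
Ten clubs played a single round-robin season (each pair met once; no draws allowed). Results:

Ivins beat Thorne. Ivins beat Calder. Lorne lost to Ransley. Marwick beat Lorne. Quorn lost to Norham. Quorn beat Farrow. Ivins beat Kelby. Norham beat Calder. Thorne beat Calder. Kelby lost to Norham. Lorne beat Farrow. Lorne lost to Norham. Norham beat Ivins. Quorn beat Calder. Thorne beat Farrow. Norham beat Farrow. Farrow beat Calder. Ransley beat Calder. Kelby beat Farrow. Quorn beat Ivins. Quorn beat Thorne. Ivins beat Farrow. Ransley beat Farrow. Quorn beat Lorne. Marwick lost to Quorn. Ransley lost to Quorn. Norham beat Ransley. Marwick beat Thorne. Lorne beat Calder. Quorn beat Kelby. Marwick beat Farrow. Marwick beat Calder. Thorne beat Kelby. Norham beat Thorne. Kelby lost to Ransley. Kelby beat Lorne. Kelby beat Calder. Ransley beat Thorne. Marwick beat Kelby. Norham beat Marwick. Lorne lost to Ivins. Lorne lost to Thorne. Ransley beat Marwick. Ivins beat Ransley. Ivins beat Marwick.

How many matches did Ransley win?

6

Ransley's results: beat Lorne, Kelby, Farrow, Marwick, Thorne, Calder; lost to Norham, Ivins, Quorn.
That is 6 wins.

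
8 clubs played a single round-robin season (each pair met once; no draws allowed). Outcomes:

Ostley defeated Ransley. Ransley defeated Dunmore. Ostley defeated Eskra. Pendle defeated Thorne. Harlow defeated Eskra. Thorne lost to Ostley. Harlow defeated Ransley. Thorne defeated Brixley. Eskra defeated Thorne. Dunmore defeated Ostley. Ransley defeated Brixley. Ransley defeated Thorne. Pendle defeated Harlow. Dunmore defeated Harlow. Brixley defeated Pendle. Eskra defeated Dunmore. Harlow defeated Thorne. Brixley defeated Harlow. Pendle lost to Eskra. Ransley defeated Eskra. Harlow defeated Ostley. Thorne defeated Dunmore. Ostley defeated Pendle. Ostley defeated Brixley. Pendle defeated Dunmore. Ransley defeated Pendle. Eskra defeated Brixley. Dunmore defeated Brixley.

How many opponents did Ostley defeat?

5

Ostley's results: beat Pendle, Eskra, Brixley, Ransley, Thorne; lost to Dunmore, Harlow.
That is 5 wins.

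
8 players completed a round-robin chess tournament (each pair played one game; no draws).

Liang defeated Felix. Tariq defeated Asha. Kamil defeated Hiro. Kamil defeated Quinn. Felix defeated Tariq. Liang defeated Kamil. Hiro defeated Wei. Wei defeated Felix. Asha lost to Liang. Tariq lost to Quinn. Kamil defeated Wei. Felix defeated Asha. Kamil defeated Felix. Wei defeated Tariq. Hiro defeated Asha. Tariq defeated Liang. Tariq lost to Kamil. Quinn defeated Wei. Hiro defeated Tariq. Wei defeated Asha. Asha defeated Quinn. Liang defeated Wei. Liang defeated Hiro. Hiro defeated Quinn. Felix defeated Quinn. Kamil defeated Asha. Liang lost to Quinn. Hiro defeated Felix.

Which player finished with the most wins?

Kamil

Win totals: Wei 3, Quinn 3, Tariq 2, Kamil 6, Liang 5, Felix 3, Asha 1, Hiro 5.
Kamil leads with 6 wins (next highest: 5).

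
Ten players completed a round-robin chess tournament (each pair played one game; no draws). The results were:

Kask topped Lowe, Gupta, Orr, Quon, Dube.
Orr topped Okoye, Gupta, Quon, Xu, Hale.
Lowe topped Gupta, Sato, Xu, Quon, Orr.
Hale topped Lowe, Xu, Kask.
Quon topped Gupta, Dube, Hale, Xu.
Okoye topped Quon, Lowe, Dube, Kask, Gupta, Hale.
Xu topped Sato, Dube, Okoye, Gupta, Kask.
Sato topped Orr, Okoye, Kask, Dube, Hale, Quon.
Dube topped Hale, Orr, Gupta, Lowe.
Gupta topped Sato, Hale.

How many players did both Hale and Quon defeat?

1

Hale beat: Lowe, Kask, Xu.
Quon beat: Dube, Hale, Gupta, Xu.
Both beat: Xu — 1.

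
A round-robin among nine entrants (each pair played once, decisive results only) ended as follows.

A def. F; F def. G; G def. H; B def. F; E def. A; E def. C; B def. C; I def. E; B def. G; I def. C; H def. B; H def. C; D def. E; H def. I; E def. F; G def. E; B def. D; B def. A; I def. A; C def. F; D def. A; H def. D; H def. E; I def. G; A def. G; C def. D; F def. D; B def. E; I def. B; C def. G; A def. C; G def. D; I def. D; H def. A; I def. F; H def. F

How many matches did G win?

G's results: beat D, E, H; lost to A, B, C, F, I.
That is 3 wins.

3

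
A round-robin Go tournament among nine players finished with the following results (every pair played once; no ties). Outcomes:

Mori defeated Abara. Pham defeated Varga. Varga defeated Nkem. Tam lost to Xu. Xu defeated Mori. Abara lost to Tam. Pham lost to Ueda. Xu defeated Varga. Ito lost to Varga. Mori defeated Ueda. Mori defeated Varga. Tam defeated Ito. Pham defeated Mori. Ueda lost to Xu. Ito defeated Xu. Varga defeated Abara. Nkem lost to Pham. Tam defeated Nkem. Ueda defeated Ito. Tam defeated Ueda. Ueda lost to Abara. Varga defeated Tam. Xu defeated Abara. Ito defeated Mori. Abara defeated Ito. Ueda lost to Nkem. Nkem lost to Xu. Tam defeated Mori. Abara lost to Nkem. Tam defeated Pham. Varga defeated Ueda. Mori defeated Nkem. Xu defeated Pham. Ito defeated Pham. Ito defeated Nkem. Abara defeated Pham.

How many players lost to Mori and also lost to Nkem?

2

Mori beat: Varga, Abara, Ueda, Nkem.
Nkem beat: Abara, Ueda.
Both beat: Abara, Ueda — 2.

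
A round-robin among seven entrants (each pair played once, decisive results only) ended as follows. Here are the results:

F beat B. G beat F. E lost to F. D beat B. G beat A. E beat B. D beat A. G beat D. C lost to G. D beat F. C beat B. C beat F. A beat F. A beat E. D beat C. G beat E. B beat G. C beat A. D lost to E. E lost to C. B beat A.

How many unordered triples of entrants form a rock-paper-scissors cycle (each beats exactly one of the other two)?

Win totals: A 2, B 2, C 4, D 4, E 2, F 2, G 5.
An entrant with w wins dominates both others in C(w,2) triples; summing gives 1 + 1 + 6 + 6 + 1 + 1 + 10 = 26 transitive triples.
Total triples C(7,3) = 35, so cyclic triples = 35 − 26 = 9.

9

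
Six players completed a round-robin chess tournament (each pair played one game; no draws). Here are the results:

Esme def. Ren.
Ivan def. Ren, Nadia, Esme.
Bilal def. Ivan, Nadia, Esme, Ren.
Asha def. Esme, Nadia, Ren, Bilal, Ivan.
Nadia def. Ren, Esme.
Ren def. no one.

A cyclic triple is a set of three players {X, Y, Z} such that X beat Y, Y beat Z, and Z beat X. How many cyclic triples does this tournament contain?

Of the C(6,3) = 20 triples, the cyclic ones are: none.
That is 0.

0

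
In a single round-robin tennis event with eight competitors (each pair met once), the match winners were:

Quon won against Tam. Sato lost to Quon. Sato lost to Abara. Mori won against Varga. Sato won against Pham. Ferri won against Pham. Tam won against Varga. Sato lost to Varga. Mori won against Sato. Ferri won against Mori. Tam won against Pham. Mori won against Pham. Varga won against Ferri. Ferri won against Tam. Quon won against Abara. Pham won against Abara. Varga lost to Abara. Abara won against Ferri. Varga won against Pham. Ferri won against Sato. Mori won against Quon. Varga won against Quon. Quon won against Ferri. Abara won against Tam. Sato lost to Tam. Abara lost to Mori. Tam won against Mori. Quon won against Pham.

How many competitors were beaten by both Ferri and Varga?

2

Ferri beat: Tam, Mori, Pham, Sato.
Varga beat: Ferri, Quon, Pham, Sato.
Both beat: Pham, Sato — 2.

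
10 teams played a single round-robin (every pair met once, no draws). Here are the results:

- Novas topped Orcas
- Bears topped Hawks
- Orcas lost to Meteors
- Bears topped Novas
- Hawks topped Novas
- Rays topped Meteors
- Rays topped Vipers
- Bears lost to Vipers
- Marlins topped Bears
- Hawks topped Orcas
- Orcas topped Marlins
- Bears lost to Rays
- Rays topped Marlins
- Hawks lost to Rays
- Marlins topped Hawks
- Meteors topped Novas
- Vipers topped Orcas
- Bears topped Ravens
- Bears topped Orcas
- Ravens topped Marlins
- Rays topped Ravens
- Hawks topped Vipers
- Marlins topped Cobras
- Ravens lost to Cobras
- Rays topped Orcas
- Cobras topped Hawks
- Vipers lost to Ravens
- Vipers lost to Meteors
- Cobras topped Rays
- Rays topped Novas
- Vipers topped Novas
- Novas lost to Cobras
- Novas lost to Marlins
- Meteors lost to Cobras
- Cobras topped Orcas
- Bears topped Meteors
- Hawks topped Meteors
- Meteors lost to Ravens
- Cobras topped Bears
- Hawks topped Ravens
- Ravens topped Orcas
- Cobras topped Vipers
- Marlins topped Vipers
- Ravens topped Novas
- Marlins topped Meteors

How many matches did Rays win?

Rays' results: beat Novas, Meteors, Marlins, Vipers, Orcas, Ravens, Hawks, Bears; lost to Cobras.
That is 8 wins.

8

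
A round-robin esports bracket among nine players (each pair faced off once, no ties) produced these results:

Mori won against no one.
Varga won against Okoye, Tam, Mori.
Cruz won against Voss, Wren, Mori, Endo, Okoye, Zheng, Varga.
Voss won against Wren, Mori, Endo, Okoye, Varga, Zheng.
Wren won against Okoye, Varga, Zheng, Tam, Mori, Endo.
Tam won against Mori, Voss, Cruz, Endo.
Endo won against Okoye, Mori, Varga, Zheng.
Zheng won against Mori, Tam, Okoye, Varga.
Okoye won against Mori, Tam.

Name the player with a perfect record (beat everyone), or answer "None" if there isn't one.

Highest win total is Cruz with 7 (out of 8 possible).
Cruz lost to Tam, so no player went undefeated.

None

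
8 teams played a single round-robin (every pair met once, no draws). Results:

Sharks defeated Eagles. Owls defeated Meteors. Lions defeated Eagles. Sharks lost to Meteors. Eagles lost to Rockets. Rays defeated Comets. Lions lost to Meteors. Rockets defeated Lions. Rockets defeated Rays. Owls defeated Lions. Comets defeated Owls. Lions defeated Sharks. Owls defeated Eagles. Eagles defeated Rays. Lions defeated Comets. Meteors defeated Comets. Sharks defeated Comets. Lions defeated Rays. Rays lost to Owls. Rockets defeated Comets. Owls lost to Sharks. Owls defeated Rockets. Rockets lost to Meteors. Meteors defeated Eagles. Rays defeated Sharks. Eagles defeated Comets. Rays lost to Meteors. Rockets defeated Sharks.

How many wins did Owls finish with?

Owls' results: beat Rockets, Eagles, Rays, Meteors, Lions; lost to Sharks, Comets.
That is 5 wins.

5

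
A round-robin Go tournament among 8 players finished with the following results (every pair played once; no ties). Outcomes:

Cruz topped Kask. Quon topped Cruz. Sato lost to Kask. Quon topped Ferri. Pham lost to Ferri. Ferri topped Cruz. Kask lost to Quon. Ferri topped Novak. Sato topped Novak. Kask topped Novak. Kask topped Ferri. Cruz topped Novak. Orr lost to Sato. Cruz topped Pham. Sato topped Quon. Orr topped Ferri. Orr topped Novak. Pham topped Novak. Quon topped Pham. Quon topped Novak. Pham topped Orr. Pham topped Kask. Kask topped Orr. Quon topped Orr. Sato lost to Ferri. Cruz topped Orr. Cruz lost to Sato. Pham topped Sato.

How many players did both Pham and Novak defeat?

Pham beat: Sato, Kask, Novak, Orr.
Novak beat: no one.
No one was beaten by both.

0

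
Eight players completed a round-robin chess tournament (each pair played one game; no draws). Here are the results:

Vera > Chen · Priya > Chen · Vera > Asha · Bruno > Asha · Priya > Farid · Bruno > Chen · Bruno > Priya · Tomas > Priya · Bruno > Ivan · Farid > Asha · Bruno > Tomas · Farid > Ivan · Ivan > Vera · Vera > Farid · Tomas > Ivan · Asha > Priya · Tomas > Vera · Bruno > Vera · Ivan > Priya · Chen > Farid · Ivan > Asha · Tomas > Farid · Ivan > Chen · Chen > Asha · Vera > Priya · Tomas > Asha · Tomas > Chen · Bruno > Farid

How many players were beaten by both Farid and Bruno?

Farid beat: Ivan, Asha.
Bruno beat: Ivan, Tomas, Priya, Vera, Chen, Asha, Farid.
Both beat: Ivan, Asha — 2.

2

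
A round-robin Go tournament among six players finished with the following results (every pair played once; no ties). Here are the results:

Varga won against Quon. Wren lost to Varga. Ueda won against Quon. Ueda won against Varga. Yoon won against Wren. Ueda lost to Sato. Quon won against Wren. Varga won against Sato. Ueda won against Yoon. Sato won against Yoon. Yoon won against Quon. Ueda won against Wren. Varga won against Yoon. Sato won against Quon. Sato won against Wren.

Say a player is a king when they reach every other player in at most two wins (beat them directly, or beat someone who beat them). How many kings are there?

3

Sato reaches everyone (king).
Wren cannot reach Sato, Varga, Quon, Yoon, Ueda in two steps.
Varga reaches everyone (king).
Quon cannot reach Sato, Varga, Yoon, Ueda in two steps.
Yoon cannot reach Sato, Varga, Ueda in two steps.
Ueda reaches everyone (king).
Kings: Sato, Varga, Ueda — 3.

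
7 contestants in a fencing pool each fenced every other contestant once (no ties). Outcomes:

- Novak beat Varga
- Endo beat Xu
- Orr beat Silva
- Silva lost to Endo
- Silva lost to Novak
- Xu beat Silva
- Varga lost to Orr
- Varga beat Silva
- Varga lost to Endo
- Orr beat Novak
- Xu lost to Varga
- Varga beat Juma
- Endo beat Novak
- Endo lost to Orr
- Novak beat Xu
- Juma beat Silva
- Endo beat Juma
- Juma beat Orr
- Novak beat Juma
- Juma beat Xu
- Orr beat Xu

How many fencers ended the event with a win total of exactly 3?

Win totals: Orr 5, Endo 5, Juma 3, Novak 4, Silva 0, Xu 1, Varga 3.
Exactly 3: Juma, Varga — 2 fencers.

2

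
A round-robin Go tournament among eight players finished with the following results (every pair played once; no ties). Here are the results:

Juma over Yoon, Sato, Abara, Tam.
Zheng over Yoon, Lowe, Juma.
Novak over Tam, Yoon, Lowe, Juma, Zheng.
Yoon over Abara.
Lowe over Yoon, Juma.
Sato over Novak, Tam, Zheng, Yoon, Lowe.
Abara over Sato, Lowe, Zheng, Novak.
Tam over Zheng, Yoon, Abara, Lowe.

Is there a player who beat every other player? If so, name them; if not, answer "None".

Highest win total is Sato with 5 (out of 7 possible).
Sato lost to Juma, Abara, so no player went undefeated.

None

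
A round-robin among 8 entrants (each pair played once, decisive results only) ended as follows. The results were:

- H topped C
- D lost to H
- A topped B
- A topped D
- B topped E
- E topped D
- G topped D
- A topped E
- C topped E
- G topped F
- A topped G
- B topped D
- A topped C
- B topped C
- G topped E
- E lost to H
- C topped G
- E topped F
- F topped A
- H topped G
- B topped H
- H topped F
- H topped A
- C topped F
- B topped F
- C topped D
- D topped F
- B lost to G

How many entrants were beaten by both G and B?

3

G beat: B, D, E, F.
B beat: C, D, E, F, H.
Both beat: D, E, F — 3.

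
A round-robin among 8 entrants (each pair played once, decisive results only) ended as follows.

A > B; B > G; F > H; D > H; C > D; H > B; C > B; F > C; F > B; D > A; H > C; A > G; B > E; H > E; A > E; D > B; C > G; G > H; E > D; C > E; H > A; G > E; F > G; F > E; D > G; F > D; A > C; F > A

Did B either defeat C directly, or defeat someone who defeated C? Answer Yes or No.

No

B did not beat C directly.
B beat E, G, but each of them lost to C. No two-step path.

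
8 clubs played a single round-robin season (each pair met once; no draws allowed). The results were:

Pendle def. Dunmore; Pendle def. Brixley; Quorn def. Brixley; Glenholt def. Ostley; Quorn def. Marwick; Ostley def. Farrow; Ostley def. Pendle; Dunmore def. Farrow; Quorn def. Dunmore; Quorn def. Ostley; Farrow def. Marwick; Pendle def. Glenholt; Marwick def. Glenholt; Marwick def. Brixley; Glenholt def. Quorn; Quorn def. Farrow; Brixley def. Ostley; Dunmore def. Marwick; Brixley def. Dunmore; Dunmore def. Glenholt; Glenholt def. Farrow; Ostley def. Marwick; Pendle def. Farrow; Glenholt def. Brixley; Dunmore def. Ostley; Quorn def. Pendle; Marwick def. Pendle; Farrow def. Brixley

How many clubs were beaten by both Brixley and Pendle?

1

Brixley beat: Dunmore, Ostley.
Pendle beat: Dunmore, Glenholt, Farrow, Brixley.
Both beat: Dunmore — 1.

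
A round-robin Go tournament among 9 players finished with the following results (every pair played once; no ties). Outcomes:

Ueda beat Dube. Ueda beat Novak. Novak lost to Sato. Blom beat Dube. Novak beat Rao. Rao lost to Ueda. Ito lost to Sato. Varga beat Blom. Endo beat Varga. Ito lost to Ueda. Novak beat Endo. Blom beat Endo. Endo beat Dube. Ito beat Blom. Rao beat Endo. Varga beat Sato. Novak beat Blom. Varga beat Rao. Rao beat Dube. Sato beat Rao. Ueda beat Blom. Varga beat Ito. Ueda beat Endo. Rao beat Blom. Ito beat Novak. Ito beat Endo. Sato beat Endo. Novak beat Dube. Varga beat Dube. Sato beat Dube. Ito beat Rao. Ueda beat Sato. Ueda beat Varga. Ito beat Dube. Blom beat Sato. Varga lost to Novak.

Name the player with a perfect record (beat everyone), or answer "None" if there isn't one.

Ueda has 8 wins out of 8 opponents — a perfect record.

Ueda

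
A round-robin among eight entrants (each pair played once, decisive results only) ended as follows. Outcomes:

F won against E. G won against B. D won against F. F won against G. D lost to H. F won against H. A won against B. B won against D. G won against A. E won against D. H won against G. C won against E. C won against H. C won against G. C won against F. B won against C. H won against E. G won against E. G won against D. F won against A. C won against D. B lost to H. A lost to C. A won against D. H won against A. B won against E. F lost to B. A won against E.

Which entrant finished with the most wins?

Win totals: A 3, B 4, C 6, D 1, E 1, F 4, G 4, H 5.
C leads with 6 wins (next highest: 5).

C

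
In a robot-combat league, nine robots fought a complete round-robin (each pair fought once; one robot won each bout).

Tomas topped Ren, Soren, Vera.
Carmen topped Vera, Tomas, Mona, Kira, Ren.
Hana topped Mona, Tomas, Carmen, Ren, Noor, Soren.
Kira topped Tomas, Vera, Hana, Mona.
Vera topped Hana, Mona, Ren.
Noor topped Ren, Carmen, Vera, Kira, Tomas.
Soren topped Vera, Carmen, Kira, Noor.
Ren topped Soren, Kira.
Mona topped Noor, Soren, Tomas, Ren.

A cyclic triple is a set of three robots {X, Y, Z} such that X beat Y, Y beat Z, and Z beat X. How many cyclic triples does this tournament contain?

24

Win totals: Soren 4, Ren 2, Kira 4, Vera 3, Hana 6, Mona 4, Carmen 5, Noor 5, Tomas 3.
A robot with w wins dominates both others in C(w,2) triples; summing gives 6 + 1 + 6 + 3 + 15 + 6 + 10 + 10 + 3 = 60 transitive triples.
Total triples C(9,3) = 84, so cyclic triples = 84 − 60 = 24.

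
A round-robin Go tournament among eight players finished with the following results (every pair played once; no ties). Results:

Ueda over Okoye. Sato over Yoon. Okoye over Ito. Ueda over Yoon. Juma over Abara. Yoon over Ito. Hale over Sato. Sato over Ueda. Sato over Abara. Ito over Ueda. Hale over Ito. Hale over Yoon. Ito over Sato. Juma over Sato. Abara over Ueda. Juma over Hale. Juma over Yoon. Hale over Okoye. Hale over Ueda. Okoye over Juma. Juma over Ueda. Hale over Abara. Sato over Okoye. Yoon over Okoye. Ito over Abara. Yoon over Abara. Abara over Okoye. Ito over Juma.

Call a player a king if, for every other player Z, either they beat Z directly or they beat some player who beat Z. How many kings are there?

Okoye reaches everyone (king).
Yoon cannot reach Hale in two steps.
Ueda cannot reach Hale, Sato in two steps.
Juma reaches everyone (king).
Hale reaches everyone (king).
Ito reaches everyone (king).
Abara cannot reach Hale, Sato in two steps.
Sato cannot reach Hale in two steps.
Kings: Okoye, Juma, Hale, Ito — 4.

4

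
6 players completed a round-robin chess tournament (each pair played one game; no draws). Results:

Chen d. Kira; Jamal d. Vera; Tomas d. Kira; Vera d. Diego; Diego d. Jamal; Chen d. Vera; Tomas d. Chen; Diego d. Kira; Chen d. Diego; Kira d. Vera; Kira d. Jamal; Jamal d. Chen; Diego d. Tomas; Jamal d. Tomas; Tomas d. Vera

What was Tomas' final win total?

3

Tomas' results: beat Chen, Vera, Kira; lost to Diego, Jamal.
That is 3 wins.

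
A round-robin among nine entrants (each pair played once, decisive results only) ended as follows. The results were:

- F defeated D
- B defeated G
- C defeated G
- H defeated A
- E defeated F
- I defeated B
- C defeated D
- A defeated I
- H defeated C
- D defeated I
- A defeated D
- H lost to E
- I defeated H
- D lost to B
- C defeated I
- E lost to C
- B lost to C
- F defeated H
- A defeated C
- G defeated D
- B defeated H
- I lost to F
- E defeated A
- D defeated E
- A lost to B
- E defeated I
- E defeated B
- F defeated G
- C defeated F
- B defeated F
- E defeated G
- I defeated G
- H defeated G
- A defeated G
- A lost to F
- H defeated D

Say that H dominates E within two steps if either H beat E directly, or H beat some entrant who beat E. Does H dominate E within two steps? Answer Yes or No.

H did not beat E directly.
H beat A, C, D, G. Of those, C beat E.

Yes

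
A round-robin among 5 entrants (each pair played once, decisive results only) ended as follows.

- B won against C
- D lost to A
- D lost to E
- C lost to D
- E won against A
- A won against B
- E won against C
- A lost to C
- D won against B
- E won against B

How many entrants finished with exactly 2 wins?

Win totals: A 2, B 1, C 1, D 2, E 4.
Exactly 2: A, D — 2 entrants.

2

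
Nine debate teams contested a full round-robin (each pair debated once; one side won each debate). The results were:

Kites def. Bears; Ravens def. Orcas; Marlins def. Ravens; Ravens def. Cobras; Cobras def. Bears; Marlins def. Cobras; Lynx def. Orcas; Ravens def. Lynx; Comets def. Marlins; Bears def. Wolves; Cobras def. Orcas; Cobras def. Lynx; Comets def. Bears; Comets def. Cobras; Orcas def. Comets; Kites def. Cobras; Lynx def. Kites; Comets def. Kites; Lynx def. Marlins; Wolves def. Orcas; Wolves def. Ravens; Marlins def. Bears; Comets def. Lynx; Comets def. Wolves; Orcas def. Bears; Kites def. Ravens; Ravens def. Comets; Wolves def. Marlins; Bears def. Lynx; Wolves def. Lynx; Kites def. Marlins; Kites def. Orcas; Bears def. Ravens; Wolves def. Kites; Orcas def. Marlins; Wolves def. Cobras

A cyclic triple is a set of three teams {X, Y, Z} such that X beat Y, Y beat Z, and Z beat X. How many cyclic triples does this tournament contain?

Win totals: Ravens 4, Comets 6, Kites 5, Marlins 3, Lynx 3, Bears 3, Orcas 3, Wolves 6, Cobras 3.
A team with w wins dominates both others in C(w,2) triples; summing gives 6 + 15 + 10 + 3 + 3 + 3 + 3 + 15 + 3 = 61 transitive triples.
Total triples C(9,3) = 84, so cyclic triples = 84 − 61 = 23.

23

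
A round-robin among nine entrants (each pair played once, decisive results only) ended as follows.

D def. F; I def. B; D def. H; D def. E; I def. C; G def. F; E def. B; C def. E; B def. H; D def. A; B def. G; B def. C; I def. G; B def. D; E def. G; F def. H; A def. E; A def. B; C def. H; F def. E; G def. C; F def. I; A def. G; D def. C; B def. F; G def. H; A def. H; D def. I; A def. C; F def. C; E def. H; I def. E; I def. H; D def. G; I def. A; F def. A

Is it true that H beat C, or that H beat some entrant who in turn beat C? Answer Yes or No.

No

H did not beat C directly.
H beat no one, so there is no intermediate entrant.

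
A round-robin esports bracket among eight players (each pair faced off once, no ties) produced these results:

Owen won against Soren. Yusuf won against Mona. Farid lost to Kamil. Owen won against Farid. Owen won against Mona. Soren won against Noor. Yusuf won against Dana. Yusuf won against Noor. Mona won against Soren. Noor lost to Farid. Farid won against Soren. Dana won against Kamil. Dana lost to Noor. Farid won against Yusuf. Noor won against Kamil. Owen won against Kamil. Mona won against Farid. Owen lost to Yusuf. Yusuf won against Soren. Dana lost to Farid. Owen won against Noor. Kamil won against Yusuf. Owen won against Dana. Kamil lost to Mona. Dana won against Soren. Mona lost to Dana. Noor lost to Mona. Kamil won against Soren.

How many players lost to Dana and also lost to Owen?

Dana beat: Mona, Soren, Kamil.
Owen beat: Mona, Soren, Dana, Kamil, Farid, Noor.
Both beat: Mona, Soren, Kamil — 3.

3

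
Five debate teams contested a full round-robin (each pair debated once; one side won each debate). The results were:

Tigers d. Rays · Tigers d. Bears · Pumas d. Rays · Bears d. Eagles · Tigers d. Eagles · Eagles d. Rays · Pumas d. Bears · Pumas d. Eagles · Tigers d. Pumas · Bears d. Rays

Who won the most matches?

Win totals: Bears 2, Eagles 1, Tigers 4, Rays 0, Pumas 3.
Tigers leads with 4 wins (next highest: 3).

Tigers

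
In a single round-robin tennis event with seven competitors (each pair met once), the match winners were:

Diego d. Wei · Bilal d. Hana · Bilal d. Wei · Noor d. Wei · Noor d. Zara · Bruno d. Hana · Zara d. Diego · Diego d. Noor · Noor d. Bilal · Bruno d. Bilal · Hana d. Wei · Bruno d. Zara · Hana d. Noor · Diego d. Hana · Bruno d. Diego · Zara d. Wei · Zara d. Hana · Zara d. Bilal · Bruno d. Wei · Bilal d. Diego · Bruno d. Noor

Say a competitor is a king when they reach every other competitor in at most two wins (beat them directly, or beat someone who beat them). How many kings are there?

1

Bruno reaches everyone (king).
Bilal cannot reach Bruno, Zara in two steps.
Wei cannot reach Bruno, Bilal, Zara, Hana, Noor, Diego in two steps.
Zara cannot reach Bruno in two steps.
Hana cannot reach Bruno, Diego in two steps.
Noor cannot reach Bruno in two steps.
Diego cannot reach Bruno in two steps.
Kings: Bruno — 1.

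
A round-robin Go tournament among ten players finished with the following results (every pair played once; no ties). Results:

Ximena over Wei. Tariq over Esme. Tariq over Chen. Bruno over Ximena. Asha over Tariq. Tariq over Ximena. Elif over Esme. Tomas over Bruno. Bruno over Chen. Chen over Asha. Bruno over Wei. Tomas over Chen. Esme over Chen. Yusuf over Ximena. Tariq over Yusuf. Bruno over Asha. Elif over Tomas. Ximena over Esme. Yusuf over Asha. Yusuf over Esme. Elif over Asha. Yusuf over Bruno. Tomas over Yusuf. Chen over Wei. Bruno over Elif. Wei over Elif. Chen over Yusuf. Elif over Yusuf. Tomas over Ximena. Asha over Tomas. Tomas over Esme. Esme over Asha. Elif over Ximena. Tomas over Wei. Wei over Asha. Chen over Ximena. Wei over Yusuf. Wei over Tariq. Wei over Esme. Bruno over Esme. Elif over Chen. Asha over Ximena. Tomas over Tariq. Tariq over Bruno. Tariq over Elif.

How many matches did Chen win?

Chen's results: beat Asha, Wei, Ximena, Yusuf; lost to Tomas, Elif, Esme, Bruno, Tariq.
That is 4 wins.

4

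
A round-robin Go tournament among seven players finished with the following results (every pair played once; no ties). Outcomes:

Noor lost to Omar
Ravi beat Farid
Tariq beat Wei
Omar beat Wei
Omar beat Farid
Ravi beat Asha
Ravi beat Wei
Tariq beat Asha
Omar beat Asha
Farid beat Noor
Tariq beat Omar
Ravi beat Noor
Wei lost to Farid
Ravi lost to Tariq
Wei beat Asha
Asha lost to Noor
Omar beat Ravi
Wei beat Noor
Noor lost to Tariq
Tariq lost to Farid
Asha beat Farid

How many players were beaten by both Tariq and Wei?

2

Tariq beat: Asha, Wei, Noor, Omar, Ravi.
Wei beat: Asha, Noor.
Both beat: Asha, Noor — 2.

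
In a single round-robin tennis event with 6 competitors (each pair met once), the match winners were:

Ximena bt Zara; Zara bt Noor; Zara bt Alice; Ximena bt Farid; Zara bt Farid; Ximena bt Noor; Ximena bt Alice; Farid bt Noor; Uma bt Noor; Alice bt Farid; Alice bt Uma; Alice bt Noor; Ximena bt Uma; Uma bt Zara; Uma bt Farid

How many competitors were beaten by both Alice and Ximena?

3

Alice beat: Noor, Uma, Farid.
Ximena beat: Noor, Zara, Uma, Alice, Farid.
Both beat: Noor, Uma, Farid — 3.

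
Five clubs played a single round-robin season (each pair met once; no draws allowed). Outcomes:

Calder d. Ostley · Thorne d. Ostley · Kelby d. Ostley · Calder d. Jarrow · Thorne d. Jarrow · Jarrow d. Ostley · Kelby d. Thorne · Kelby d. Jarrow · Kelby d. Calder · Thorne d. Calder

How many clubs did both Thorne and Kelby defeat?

Thorne beat: Calder, Jarrow, Ostley.
Kelby beat: Calder, Jarrow, Ostley, Thorne.
Both beat: Calder, Jarrow, Ostley — 3.

3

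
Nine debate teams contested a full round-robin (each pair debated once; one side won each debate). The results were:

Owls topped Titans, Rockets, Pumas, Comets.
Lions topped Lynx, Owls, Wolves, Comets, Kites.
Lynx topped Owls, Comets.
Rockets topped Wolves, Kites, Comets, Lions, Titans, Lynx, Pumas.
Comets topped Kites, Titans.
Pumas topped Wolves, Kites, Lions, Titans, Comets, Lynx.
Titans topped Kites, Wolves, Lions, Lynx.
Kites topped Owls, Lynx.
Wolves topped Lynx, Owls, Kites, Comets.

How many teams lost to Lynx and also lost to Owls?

1

Lynx beat: Comets, Owls.
Owls beat: Rockets, Comets, Titans, Pumas.
Both beat: Comets — 1.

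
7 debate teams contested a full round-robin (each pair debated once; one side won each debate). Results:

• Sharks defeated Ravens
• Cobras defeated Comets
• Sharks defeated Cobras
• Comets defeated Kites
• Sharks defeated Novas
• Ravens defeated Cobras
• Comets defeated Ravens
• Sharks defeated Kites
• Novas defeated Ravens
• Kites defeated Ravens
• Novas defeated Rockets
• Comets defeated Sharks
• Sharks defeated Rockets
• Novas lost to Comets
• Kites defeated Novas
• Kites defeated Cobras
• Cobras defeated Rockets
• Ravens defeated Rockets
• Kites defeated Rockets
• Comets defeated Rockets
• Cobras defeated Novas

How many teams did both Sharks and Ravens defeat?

2

Sharks beat: Novas, Rockets, Ravens, Cobras, Kites.
Ravens beat: Rockets, Cobras.
Both beat: Rockets, Cobras — 2.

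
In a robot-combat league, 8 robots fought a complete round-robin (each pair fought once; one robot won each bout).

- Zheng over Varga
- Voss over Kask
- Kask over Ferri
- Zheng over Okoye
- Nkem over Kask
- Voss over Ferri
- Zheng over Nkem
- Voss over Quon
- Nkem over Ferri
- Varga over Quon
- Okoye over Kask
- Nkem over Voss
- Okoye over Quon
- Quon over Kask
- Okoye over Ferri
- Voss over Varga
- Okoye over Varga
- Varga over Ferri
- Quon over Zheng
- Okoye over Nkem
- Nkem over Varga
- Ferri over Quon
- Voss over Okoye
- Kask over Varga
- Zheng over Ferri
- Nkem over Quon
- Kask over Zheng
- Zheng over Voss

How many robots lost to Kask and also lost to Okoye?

2

Kask beat: Varga, Ferri, Zheng.
Okoye beat: Varga, Ferri, Kask, Quon, Nkem.
Both beat: Varga, Ferri — 2.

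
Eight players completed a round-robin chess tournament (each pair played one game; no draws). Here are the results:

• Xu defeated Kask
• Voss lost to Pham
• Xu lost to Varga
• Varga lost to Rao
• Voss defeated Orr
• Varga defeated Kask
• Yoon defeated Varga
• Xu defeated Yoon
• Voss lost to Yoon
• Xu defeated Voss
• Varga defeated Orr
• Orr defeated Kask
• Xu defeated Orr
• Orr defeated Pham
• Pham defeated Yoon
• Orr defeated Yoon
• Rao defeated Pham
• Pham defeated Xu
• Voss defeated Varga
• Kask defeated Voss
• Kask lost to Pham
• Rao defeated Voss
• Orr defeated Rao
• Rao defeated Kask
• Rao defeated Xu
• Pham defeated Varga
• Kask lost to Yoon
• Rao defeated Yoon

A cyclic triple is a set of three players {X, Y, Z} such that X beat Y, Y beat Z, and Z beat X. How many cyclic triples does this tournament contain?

Win totals: Rao 6, Voss 2, Pham 5, Kask 1, Yoon 3, Xu 4, Varga 3, Orr 4.
A player with w wins dominates both others in C(w,2) triples; summing gives 15 + 1 + 10 + 0 + 3 + 6 + 3 + 6 = 44 transitive triples.
Total triples C(8,3) = 56, so cyclic triples = 56 − 44 = 12.

12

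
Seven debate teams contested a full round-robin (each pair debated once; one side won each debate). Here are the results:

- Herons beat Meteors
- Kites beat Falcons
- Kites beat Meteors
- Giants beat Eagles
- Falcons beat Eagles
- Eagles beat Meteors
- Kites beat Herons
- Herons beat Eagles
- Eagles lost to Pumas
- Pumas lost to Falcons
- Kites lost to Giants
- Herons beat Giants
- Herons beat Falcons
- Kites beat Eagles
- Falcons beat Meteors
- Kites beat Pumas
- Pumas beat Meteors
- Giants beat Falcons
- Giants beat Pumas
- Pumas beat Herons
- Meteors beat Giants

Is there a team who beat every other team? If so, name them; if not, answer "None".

Highest win total is Kites with 5 (out of 6 possible).
Kites lost to Giants, so no team went undefeated.

None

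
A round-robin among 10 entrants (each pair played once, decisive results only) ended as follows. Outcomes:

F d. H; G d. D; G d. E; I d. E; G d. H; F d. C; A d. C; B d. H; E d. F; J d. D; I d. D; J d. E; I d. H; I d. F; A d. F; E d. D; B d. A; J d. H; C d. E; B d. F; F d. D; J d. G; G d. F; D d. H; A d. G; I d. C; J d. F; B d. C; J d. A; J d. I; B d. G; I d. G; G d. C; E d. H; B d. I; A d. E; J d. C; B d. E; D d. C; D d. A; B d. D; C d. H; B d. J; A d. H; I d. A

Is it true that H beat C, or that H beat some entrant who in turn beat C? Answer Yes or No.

H did not beat C directly.
H beat no one, so there is no intermediate entrant.

No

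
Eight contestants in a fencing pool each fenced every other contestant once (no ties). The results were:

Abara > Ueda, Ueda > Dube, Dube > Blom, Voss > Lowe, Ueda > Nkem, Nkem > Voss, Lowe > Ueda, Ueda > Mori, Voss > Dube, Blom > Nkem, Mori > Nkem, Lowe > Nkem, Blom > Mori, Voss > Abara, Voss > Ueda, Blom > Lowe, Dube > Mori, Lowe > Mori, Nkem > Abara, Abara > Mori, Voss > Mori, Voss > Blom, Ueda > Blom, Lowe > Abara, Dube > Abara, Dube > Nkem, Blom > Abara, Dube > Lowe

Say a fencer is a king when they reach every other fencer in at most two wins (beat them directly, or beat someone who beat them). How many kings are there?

5

Voss reaches everyone (king).
Mori cannot reach Blom, Ueda, Lowe, Dube in two steps.
Blom cannot reach Dube in two steps.
Abara cannot reach Voss, Lowe in two steps.
Nkem reaches everyone (king).
Ueda reaches everyone (king).
Lowe reaches everyone (king).
Dube reaches everyone (king).
Kings: Voss, Nkem, Ueda, Lowe, Dube — 5.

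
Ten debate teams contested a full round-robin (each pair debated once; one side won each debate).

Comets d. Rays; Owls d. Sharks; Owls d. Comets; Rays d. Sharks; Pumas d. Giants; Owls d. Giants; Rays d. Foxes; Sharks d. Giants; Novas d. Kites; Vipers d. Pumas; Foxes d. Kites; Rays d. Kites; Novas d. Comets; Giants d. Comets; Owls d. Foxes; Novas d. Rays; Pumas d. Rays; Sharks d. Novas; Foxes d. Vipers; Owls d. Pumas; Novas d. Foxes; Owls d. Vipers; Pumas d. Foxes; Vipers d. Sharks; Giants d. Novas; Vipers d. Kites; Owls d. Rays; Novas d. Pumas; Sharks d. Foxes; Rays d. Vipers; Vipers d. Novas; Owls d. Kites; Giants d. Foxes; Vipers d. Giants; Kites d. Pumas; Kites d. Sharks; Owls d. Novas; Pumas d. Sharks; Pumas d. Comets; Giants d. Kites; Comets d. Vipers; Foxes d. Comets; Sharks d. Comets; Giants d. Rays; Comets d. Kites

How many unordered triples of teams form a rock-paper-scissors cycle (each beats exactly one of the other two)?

25

Win totals: Pumas 5, Giants 5, Rays 4, Novas 5, Kites 2, Vipers 5, Comets 3, Foxes 3, Sharks 4, Owls 9.
A team with w wins dominates both others in C(w,2) triples; summing gives 10 + 10 + 6 + 10 + 1 + 10 + 3 + 3 + 6 + 36 = 95 transitive triples.
Total triples C(10,3) = 120, so cyclic triples = 120 − 95 = 25.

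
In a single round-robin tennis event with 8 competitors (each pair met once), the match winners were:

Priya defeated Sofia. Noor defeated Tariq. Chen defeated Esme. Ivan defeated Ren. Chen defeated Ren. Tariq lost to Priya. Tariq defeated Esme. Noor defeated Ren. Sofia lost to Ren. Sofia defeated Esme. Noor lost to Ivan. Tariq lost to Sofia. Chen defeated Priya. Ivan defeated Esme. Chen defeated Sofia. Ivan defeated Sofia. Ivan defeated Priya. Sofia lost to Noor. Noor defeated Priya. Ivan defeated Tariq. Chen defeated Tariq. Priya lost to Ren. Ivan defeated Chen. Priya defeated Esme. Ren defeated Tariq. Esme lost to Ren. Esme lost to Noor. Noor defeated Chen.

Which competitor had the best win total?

Ivan

Win totals: Ivan 7, Noor 6, Chen 5, Sofia 2, Priya 3, Tariq 1, Ren 4, Esme 0.
Ivan leads with 7 wins (next highest: 6).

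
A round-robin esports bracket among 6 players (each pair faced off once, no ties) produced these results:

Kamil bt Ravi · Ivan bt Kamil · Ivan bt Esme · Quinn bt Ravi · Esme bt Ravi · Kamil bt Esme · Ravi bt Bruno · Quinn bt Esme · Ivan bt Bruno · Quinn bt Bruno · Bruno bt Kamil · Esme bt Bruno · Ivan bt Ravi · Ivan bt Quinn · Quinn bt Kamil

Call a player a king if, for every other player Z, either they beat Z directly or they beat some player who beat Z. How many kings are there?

1

Ravi cannot reach Ivan, Esme, Quinn in two steps.
Kamil cannot reach Ivan, Quinn in two steps.
Ivan reaches everyone (king).
Bruno cannot reach Ivan, Quinn in two steps.
Esme cannot reach Ivan, Quinn in two steps.
Quinn cannot reach Ivan in two steps.
Kings: Ivan — 1.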